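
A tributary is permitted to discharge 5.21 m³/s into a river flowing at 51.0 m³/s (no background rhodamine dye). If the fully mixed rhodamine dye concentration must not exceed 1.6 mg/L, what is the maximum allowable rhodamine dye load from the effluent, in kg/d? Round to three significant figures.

7770 kg/d

Mass balance at the limit: 51.00·0 + 5.210·Cₑ = 56.21·1.6 → Cₑ = 17.26 mg/L.
Load = 5.210 m³/s × 17.26 g/m³ × 86 400 s/d = 7770 kg/d.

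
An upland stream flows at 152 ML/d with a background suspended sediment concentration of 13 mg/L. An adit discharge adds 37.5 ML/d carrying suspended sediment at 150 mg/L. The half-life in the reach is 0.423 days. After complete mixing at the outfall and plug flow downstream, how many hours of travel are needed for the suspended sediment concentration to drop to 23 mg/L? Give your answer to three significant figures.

Mass balance: C = (152.0·13.00 + 37.50·150.0) / 189.5 = 7601/189.5 = 40.11 mg/L.
Half-life 0.423 d → k = ln 2 / 0.423 = 1.639 d⁻¹.
40.11·exp(−k·t) = 23 → t = ln(40.11/23)/k = 29320 s = 8.146 h.

8.15 h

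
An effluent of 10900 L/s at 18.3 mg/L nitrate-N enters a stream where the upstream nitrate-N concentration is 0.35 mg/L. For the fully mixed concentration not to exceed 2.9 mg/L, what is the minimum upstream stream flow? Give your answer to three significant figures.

65800 L/s

Set C_mix = 2.9: (Q·0.3500 + 10900·18.30) / (Q + 10900) = 2.9
→ Q = 10900·(18.30 − 2.9)/(2.9 − 0.3500) = 65830 L/s.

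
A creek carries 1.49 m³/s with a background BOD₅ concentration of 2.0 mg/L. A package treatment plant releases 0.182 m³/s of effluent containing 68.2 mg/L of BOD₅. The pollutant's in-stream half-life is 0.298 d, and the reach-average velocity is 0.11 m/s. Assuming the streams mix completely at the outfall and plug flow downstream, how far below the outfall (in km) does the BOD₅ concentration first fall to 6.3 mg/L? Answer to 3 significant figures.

After mixing, C = (1.490·2.000 + 0.1820·68.20) / 1.672 = 15.39/1.672 = 9.206 mg/L.
Half-life 0.298 d → k = ln 2 / 0.298 = 2.326 d⁻¹.
Set 9.206·exp(−k·t) = 6.3 → t = ln(9.206/6.3)/k = 14090 s = 3.914 h.
Distance = v·t = 0.11·14090 = 1550 m = 1.550 km.

1.55 km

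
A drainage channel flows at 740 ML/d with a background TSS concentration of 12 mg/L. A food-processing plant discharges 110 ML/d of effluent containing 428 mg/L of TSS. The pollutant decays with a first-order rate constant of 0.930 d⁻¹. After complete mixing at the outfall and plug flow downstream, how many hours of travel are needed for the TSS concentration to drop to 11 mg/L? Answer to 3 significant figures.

46.2 h

Mass balance: C = (740.0·12.00 + 110.0·428.0) / 850.0 = 55960/850.0 = 65.84 mg/L.
65.84·exp(−k·t) = 11 → t = ln(65.84/11)/k = 166200 s = 46.17 h.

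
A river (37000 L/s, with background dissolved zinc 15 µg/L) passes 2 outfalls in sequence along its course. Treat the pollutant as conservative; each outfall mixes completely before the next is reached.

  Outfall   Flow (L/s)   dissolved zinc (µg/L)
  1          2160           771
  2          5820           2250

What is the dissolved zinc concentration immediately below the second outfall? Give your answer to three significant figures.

340 µg/L

After outfall 1: Q = 37000 + 2160 = 39160 L/s; C = (37000·15.00 + 2160·771.0)/39160 = 56.70 µg/L.
After outfall 2: Q = 39160 + 5820 = 44980 L/s; C = (39160·56.70 + 5820·2250)/44980 = 340.5 µg/L.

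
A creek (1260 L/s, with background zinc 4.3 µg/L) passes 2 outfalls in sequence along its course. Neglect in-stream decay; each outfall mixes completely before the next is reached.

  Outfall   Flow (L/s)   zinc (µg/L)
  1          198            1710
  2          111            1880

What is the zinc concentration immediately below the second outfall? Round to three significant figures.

After outfall 1: Q = 1260 + 198.0 = 1458 L/s; C = (1260·4.300 + 198.0·1710)/1458 = 235.9 µg/L.
After outfall 2: Q = 1458 + 111.0 = 1569 L/s; C = (1458·235.9 + 111.0·1880)/1569 = 352.2 µg/L.

352 µg/L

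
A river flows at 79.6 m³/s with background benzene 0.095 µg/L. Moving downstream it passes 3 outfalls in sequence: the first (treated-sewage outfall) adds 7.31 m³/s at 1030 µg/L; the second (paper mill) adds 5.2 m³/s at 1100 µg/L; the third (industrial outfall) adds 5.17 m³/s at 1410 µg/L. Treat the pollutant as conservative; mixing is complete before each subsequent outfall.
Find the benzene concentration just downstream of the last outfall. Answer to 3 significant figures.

Below outfall 1: Q → 86.91 m³/s, C = (79.60·0.09500 + 7.310·1030)/86.91 = 86.72 µg/L.
Below outfall 2: Q → 92.11 m³/s, C = (86.91·86.72 + 5.200·1100)/92.11 = 143.9 µg/L.
Below outfall 3: Q → 97.28 m³/s, C = (92.11·143.9 + 5.170·1410)/97.28 = 211.2 µg/L.

211 µg/L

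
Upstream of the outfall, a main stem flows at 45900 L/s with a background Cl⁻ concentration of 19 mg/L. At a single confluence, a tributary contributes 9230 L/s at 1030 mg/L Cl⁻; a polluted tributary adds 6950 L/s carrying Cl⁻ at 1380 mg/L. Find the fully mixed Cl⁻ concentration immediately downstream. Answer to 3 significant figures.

322 mg/L

After mixing, C = (45900·19.00 + 9230·1030 + 6950·1380) / 62080 = 19970000/62080 = 321.7 mg/L.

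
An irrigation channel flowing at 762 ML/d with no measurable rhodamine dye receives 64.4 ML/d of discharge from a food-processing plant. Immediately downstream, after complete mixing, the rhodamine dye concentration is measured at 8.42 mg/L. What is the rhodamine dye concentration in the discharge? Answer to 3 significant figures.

Mass balance: 762.0·0 + 64.40·Cₑ = 826.4·8.420
→ Cₑ = (826.4·8.420 − 762.0·0) / 64.40 = 108.0 mg/L.

108 mg/L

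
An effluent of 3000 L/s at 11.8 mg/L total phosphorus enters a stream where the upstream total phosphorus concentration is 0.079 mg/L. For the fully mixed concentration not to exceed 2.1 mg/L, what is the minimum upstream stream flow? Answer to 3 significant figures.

Set C_mix = 2.1: (Q·0.07900 + 3000·11.80) / (Q + 3000) = 2.1
→ Q = 3000·(11.80 − 2.1)/(2.1 − 0.07900) = 14400 L/s.

14400 L/s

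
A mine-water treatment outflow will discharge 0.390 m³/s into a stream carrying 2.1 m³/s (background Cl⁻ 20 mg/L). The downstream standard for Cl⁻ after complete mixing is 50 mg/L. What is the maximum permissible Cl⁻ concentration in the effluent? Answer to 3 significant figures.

212 mg/L

At the limit, (Qr·Cr + Qe·Cₑ)/(Qr + Qe) = 50:
Cₑ = (2.490·50 − 2.100·20.00) / 0.3900 = 211.5 mg/L.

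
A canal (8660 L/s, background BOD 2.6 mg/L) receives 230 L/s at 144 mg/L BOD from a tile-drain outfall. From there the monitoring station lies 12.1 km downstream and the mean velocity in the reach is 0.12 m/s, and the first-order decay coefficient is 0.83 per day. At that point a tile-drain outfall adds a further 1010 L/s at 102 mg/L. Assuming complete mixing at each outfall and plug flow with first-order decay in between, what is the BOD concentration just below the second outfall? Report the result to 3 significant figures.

12.5 mg/L

Flow-weighted average: C = (8660·2.600 + 230.0·144.0) / 8890 = 55640/8890 = 6.258 mg/L; combined flow 8890 L/s.
Travel time t = 12.1·1000 / 0.12 = 100800 s = 28.01 h.
First-order decay: C = 6.258·exp(−k·t) = 6.258·0.3796 = 2.376 mg/L.
At the second outfall, C = (8890·2.376 + 1010·102.0) / (8890 + 1010) = 12.54 mg/L.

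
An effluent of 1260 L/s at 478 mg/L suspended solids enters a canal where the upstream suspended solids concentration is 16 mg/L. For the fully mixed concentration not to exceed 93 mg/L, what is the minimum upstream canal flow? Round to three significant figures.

Set C_mix = 93: (Q·16.00 + 1260·478.0) / (Q + 1260) = 93
→ Q = 1260·(478.0 − 93)/(93 − 16.00) = 6300 L/s.

6300 L/s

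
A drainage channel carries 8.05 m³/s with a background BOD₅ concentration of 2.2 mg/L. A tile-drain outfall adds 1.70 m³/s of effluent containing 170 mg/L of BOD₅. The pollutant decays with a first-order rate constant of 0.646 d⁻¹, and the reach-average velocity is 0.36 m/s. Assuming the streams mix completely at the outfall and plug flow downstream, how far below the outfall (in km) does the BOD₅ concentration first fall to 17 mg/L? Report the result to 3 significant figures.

29.6 km

After mixing, C = (8.050·2.200 + 1.700·170.0) / 9.750 = 306.7/9.750 = 31.46 mg/L.
Set 31.46·exp(−k·t) = 17 → t = ln(31.46/17)/k = 82310 s = 22.86 h.
Distance = v·t = 0.36·82310 = 29630 m = 29.63 km.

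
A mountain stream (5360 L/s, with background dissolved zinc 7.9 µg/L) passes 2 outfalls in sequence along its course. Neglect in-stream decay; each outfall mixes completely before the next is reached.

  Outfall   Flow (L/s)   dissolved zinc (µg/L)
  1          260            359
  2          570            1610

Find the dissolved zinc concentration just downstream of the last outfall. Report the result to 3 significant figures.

Outfall 1: combined Q = 5620 L/s; C = (5360·7.900 + 260.0·359.0)/5620 = 24.14 µg/L.
Outfall 2: combined Q = 6190 L/s; C = (5620·24.14 + 570.0·1610)/6190 = 170.2 µg/L.

170 µg/L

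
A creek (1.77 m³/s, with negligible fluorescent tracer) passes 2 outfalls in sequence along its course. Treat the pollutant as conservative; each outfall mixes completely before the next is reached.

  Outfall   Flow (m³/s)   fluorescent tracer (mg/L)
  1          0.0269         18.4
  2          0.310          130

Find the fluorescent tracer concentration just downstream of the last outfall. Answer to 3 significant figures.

19.4 mg/L

Below outfall 1: Q → 1.797 m³/s, C = (1.770·0 + 0.02690·18.40)/1.797 = 0.2755 mg/L.
Below outfall 2: Q → 2.107 m³/s, C = (1.797·0.2755 + 0.3100·130.0)/2.107 = 19.36 mg/L.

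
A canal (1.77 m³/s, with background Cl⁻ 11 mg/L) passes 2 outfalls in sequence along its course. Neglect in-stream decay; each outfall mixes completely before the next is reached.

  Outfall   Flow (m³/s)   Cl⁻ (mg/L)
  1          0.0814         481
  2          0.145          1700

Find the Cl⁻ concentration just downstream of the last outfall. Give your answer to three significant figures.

153 mg/L

Below outfall 1: Q → 1.851 m³/s, C = (1.770·11.00 + 0.08140·481.0)/1.851 = 31.66 mg/L.
Below outfall 2: Q → 1.996 m³/s, C = (1.851·31.66 + 0.1450·1700)/1.996 = 152.8 mg/L.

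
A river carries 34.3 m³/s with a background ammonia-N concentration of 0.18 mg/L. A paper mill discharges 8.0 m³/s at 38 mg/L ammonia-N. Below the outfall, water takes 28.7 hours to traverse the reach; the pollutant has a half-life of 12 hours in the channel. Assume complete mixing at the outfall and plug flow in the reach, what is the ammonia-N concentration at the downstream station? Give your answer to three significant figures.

1.40 mg/L

After mixing, C = (34.30·0.1800 + 8.000·38.00) / 42.30 = 310.2/42.30 = 7.333 mg/L.
Half-life 12 h → k = ln 2 / 12 = 0.05776 h⁻¹ = 1.386 d⁻¹.
After decay, C = 7.333 × e^(−kt) = 7.333 × 0.1906 = 1.397 mg/L.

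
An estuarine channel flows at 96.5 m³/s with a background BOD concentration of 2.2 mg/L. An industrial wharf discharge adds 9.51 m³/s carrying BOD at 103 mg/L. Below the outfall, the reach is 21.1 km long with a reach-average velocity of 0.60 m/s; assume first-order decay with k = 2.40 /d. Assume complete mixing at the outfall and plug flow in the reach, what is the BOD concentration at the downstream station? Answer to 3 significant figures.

4.23 mg/L

Mixed concentration C = ΣQC/ΣQ = (96.50·2.200 + 9.510·103.0) / 106.0 = 1192/106.0 = 11.24 mg/L.
Travel time t = 21.1·1000 / 0.60 = 35170 s = 9.769 h.
First-order decay: C = 11.24·exp(−k·t) = 11.24·0.3765 = 4.233 mg/L.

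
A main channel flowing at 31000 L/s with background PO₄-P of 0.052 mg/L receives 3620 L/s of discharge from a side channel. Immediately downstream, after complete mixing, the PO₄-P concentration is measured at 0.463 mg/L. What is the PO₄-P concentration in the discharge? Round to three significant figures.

Mass balance: 31000·0.05200 + 3620·Cₑ = 34620·0.4630
→ Cₑ = (34620·0.4630 − 31000·0.05200) / 3620 = 3.983 mg/L.

3.98 mg/L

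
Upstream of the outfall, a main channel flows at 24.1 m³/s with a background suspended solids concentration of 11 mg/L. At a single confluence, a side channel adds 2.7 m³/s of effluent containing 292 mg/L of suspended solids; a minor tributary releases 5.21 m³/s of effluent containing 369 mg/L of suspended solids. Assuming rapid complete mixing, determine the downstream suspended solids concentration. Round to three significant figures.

93.0 mg/L

Mass balance: C = (24.10·11.00 + 2.700·292.0 + 5.210·369.0) / 32.01 = 2976/32.01 = 92.97 mg/L.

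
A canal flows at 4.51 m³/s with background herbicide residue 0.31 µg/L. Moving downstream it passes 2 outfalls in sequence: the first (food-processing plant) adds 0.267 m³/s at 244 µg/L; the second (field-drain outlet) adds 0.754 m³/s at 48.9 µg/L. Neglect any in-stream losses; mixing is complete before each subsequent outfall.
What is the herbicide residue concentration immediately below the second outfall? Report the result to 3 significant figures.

Below outfall 1: Q → 4.777 m³/s, C = (4.510·0.3100 + 0.2670·244.0)/4.777 = 13.93 µg/L.
Below outfall 2: Q → 5.531 m³/s, C = (4.777·13.93 + 0.7540·48.90)/5.531 = 18.70 µg/L.

18.7 µg/L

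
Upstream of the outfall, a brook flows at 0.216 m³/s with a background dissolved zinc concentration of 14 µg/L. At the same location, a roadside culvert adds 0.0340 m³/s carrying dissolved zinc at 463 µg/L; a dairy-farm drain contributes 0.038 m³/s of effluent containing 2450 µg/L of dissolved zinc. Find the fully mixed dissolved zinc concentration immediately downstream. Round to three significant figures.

Conservation of mass: C = (0.2160·14.00 + 0.03400·463.0 + 0.03800·2450) / 0.2880 = 111.9/0.2880 = 388.4 µg/L.

388 µg/L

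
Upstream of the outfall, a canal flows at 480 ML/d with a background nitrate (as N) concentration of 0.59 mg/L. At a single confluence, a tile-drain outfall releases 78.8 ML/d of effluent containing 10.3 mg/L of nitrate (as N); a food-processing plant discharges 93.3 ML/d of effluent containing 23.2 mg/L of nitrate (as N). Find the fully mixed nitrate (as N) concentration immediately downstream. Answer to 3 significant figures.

5.00 mg/L

Flow-weighted average: C = (480.0·0.5900 + 78.80·10.30 + 93.30·23.20) / 652.1 = 3259/652.1 = 4.998 mg/L.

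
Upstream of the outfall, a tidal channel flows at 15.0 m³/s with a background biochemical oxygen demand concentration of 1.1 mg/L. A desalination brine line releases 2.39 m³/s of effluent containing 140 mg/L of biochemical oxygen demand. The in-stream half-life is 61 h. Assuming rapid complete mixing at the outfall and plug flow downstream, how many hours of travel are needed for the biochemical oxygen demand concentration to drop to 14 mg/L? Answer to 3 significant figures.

Conservation of mass: C = (15.00·1.100 + 2.390·140.0) / 17.39 = 351.1/17.39 = 20.19 mg/L.
Half-life 61 h → k = ln 2 / 61 = 0.01136 h⁻¹ = 0.2727 d⁻¹.
20.19·exp(−k·t) = 14 → t = ln(20.19/14)/k = 116000 s = 32.22 h.

32.2 h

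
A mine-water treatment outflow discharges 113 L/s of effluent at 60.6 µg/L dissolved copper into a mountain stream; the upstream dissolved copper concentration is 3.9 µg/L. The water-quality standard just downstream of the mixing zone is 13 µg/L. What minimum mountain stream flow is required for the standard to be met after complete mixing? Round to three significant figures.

591 L/s

Set C_mix = 13: (Q·3.900 + 113.0·60.60) / (Q + 113.0) = 13
→ Q = 113.0·(60.60 − 13)/(13 − 3.900) = 591.1 L/s.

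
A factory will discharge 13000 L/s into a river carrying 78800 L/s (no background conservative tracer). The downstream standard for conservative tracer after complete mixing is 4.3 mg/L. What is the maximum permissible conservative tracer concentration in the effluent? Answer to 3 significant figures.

30.4 mg/L

At the limit, (Qr·Cr + Qe·Cₑ)/(Qr + Qe) = 4.3:
Cₑ = (91800·4.3 − 78800·0) / 13000 = 30.36 mg/L.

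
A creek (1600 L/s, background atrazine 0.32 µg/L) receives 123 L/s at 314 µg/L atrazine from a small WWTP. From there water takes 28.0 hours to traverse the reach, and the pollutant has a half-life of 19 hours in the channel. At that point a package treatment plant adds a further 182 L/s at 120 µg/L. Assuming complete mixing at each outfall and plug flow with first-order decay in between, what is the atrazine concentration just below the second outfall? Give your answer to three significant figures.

Conservation of mass: C = (1600·0.3200 + 123.0·314.0) / 1723 = 39130/1723 = 22.71 µg/L; combined flow 1723 L/s.
Half-life 19 h → k = ln 2 / 19 = 0.03648 h⁻¹ = 0.8756 d⁻¹.
After decay, C = 22.71 × e^(−kt) = 22.71 × 0.3601 = 8.178 µg/L.
At the second outfall, C = (1723·8.178 + 182.0·120.0) / (1723 + 182.0) = 18.86 µg/L.

18.9 µg/L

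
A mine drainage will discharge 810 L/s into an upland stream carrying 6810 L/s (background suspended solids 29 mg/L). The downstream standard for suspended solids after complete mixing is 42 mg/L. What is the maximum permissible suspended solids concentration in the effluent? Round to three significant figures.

At the limit, (Qr·Cr + Qe·Cₑ)/(Qr + Qe) = 42:
Cₑ = (7620·42 − 6810·29.00) / 810.0 = 151.3 mg/L.

151 mg/L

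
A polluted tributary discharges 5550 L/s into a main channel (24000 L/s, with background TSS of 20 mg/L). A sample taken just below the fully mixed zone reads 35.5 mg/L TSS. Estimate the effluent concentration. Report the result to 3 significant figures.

103 mg/L

Mass balance: 24000·20.00 + 5550·Cₑ = 29550·35.50
→ Cₑ = (29550·35.50 − 24000·20.00) / 5550 = 102.5 mg/L.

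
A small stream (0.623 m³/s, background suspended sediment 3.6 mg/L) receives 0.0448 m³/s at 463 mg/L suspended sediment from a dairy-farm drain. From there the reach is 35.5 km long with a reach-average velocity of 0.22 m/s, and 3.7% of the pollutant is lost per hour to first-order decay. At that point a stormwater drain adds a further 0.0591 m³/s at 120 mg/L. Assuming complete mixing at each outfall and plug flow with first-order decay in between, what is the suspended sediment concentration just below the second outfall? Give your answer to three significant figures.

Conservation of mass: C = (0.6230·3.600 + 0.04480·463.0) / 0.6678 = 22.99/0.6678 = 34.42 mg/L; combined flow 0.6678 m³/s.
Travel time t = 35.5·1000 / 0.22 = 161400 s = 44.82 h.
3.7%/h lost → k = −ln(1 − 0.037) = 0.03770 h⁻¹.
Decay over the reach: 34.42·exp(−kt) = 34.42·0.1845 = 6.352 mg/L.
Second outfall: C = (0.6678·6.352 + 0.05910·120.0)/0.7269 = 15.59 mg/L.

15.6 mg/L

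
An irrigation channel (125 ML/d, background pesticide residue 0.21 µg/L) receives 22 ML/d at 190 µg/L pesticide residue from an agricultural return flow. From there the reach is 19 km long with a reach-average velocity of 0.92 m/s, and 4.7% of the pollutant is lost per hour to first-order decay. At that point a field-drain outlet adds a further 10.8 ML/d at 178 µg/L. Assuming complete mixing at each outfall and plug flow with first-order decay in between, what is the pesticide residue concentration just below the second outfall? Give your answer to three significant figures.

32.4 µg/L

Conservation of mass: C = (125.0·0.2100 + 22.00·190.0) / 147.0 = 4206/147.0 = 28.61 µg/L; combined flow 147.0 ML/d.
Travel time t = 19·1000 / 0.92 = 20650 s = 5.737 h.
4.7%/h lost → k = −ln(1 − 0.047) = 0.04814 h⁻¹.
After decay, C = 28.61 × e^(−kt) = 28.61 × 0.7587 = 21.71 µg/L.
Second outfall: C = (147.0·21.71 + 10.80·178.0)/157.8 = 32.41 µg/L.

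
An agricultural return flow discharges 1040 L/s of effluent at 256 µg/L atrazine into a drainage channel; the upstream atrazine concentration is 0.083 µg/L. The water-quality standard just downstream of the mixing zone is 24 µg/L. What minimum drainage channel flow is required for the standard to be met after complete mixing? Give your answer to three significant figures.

Set C_mix = 24: (Q·0.08300 + 1040·256.0) / (Q + 1040) = 24
→ Q = 1040·(256.0 − 24)/(24 − 0.08300) = 10090 L/s.

10100 L/s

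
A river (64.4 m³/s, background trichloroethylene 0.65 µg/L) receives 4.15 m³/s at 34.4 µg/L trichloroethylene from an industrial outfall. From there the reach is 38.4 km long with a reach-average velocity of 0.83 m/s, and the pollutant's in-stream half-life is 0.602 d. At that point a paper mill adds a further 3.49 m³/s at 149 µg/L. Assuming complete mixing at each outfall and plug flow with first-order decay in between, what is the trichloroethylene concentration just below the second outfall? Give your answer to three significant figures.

Mixed concentration C = ΣQC/ΣQ = (64.40·0.6500 + 4.150·34.40) / 68.55 = 184.6/68.55 = 2.693 µg/L; combined flow 68.55 m³/s.
Travel time t = 38.4·1000 / 0.83 = 46270 s = 12.85 h.
Half-life 0.602 d → k = ln 2 / 0.602 = 1.151 d⁻¹.
Applying C = C₀e^(−kt): 2.693 × 0.5398 = 1.454 µg/L.
Second outfall: C = (68.55·1.454 + 3.490·149.0)/72.04 = 8.602 µg/L.

8.60 µg/L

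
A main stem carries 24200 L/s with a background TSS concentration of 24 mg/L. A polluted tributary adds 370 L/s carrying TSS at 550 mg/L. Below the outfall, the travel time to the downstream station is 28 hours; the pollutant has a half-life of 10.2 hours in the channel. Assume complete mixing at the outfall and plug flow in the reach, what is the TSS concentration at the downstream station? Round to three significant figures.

Mass balance: C = (24200·24.00 + 370.0·550.0) / 24570 = 784300/24570 = 31.92 mg/L.
Half-life 10.2 h → k = ln 2 / 10.2 = 0.06796 h⁻¹ = 1.631 d⁻¹.
First-order decay: C = 31.92·exp(−k·t) = 31.92·0.1492 = 4.761 mg/L.

4.76 mg/L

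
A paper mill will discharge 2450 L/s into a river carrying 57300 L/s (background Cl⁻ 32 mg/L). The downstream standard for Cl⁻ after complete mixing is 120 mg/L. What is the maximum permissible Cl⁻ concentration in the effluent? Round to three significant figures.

At the limit, (Qr·Cr + Qe·Cₑ)/(Qr + Qe) = 120:
Cₑ = (59750·120 − 57300·32.00) / 2450 = 2178 mg/L.

2180 mg/L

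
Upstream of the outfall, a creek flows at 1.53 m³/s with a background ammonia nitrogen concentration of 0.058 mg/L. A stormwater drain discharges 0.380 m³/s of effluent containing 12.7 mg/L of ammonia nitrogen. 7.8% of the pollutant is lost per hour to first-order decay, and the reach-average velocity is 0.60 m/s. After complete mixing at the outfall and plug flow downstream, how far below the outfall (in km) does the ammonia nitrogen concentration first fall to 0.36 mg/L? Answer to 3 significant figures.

Flow-weighted average: C = (1.530·0.05800 + 0.3800·12.70) / 1.910 = 4.915/1.910 = 2.573 mg/L.
7.8%/h lost → k = −ln(1 − 0.078) = 0.08121 h⁻¹.
Set 2.573·exp(−k·t) = 0.36 → t = ln(2.573/0.36)/k = 87190 s = 24.22 h.
Distance = v·t = 0.60·87190 = 52310 m = 52.31 km.

52.3 km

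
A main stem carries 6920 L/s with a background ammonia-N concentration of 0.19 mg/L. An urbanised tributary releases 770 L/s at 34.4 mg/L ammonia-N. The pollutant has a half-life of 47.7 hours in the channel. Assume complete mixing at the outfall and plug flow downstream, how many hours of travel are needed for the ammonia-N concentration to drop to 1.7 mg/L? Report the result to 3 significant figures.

51.9 h

Flow-weighted average: C = (6920·0.1900 + 770.0·34.40) / 7690 = 27800/7690 = 3.615 mg/L.
Half-life 47.7 h → k = ln 2 / 47.7 = 0.01453 h⁻¹ = 0.3488 d⁻¹.
3.615·exp(−k·t) = 1.7 → t = ln(3.615/1.7)/k = 186900 s = 51.93 h.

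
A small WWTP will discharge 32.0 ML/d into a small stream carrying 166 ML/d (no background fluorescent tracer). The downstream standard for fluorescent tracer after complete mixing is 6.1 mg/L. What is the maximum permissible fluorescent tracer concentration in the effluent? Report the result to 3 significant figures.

At the limit, (Qr·Cr + Qe·Cₑ)/(Qr + Qe) = 6.1:
Cₑ = (198.0·6.1 − 166.0·0) / 32.00 = 37.74 mg/L.

37.7 mg/L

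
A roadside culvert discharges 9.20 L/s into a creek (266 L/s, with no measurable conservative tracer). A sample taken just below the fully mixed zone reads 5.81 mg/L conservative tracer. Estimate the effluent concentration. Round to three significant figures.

Mass balance: 266.0·0 + 9.200·Cₑ = 275.2·5.810
→ Cₑ = (275.2·5.810 − 266.0·0) / 9.200 = 173.8 mg/L.

174 mg/L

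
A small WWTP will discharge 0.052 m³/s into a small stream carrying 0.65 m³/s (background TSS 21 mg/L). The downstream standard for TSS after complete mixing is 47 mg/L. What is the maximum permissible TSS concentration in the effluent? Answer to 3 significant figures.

372 mg/L

At the limit, (Qr·Cr + Qe·Cₑ)/(Qr + Qe) = 47:
Cₑ = (0.7020·47 − 0.6500·21.00) / 0.05200 = 372.0 mg/L.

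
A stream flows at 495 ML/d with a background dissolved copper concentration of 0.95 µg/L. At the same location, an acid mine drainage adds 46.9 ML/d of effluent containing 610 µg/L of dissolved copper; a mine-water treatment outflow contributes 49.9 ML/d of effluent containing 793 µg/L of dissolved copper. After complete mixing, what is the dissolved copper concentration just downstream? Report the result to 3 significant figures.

After mixing, C = (495.0·0.9500 + 46.90·610.0 + 49.90·793.0) / 591.8 = 68650/591.8 = 116.0 µg/L.

116 µg/L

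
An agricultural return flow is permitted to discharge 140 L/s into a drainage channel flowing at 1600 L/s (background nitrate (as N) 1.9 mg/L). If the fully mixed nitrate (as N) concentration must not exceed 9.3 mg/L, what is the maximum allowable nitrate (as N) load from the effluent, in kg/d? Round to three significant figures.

Mass balance at the limit: 1600·1.900 + 140.0·Cₑ = 1740·9.3 → Cₑ = 93.87 mg/L.
140.0 L/s = 0.1400 m³/s. Load = 0.1400 m³/s × 93.87 g/m³ × 86 400 s/d = 1135 kg/d.

1140 kg/d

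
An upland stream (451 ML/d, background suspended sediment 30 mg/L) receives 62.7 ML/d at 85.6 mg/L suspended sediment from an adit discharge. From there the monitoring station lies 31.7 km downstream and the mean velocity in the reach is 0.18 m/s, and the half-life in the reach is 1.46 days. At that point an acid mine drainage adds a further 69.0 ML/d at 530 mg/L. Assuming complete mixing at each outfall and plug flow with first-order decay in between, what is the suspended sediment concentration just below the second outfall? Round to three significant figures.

75.1 mg/L

After mixing, C = (451.0·30.00 + 62.70·85.60) / 513.7 = 18900/513.7 = 36.79 mg/L; combined flow 513.7 ML/d.
Travel time t = 31.7·1000 / 0.18 = 176100 s = 48.92 h.
Half-life 1.46 d → k = ln 2 / 1.46 = 0.4748 d⁻¹.
First-order decay: C = 36.79·exp(−k·t) = 36.79·0.3800 = 13.98 mg/L.
At the second outfall, C = (513.7·13.98 + 69.00·530.0) / (513.7 + 69.00) = 75.08 mg/L.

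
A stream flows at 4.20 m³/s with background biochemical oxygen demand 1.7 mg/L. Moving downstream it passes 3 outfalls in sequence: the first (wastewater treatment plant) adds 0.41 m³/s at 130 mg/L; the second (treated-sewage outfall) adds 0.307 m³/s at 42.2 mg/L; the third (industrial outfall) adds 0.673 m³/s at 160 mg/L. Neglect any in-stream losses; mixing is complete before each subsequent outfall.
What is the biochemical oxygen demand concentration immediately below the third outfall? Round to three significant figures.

Below outfall 1: Q → 4.610 m³/s, C = (4.200·1.700 + 0.4100·130.0)/4.610 = 13.11 mg/L.
Below outfall 2: Q → 4.917 m³/s, C = (4.610·13.11 + 0.3070·42.20)/4.917 = 14.93 mg/L.
Below outfall 3: Q → 5.590 m³/s, C = (4.917·14.93 + 0.6730·160.0)/5.590 = 32.39 mg/L.

32.4 mg/L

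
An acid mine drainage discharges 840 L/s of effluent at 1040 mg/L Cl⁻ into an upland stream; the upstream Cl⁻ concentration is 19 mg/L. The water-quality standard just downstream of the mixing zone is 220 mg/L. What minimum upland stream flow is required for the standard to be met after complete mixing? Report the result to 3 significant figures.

3430 L/s

Set C_mix = 220: (Q·19.00 + 840.0·1040) / (Q + 840.0) = 220
→ Q = 840.0·(1040 − 220)/(220 − 19.00) = 3427 L/s.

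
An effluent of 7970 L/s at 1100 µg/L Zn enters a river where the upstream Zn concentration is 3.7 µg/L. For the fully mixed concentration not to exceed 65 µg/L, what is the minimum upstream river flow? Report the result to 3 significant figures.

Set C_mix = 65: (Q·3.700 + 7970·1100) / (Q + 7970) = 65
→ Q = 7970·(1100 − 65)/(65 − 3.700) = 134600 L/s.

135000 L/s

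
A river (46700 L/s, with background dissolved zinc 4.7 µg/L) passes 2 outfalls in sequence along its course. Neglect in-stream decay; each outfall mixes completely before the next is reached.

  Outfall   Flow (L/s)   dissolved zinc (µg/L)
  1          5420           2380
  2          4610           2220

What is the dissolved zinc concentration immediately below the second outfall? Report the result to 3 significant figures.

Outfall 1: combined Q = 52120 L/s; C = (46700·4.700 + 5420·2380)/52120 = 251.7 µg/L.
Outfall 2: combined Q = 56730 L/s; C = (52120·251.7 + 4610·2220)/56730 = 411.7 µg/L.

412 µg/L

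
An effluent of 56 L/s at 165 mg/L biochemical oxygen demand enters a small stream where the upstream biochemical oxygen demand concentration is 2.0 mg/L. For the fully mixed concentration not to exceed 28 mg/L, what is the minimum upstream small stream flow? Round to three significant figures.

295 L/s

Set C_mix = 28: (Q·2.000 + 56.00·165.0) / (Q + 56.00) = 28
→ Q = 56.00·(165.0 − 28)/(28 − 2.000) = 295.1 L/s.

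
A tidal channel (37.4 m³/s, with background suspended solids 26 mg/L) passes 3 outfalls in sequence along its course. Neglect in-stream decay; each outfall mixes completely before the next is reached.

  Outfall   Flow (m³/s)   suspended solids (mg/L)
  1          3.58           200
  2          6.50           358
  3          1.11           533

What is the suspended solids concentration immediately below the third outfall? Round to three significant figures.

94.8 mg/L

After outfall 1: Q = 37.40 + 3.580 = 40.98 m³/s; C = (37.40·26.00 + 3.580·200.0)/40.98 = 41.20 mg/L.
After outfall 2: Q = 40.98 + 6.500 = 47.48 m³/s; C = (40.98·41.20 + 6.500·358.0)/47.48 = 84.57 mg/L.
After outfall 3: Q = 47.48 + 1.110 = 48.59 m³/s; C = (47.48·84.57 + 1.110·533.0)/48.59 = 94.81 mg/L.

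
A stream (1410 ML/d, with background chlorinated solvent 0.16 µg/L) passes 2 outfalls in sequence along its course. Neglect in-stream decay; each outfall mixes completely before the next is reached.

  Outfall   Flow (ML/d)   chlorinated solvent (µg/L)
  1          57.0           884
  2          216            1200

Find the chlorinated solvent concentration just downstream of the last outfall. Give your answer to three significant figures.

Below outfall 1: Q → 1467 ML/d, C = (1410·0.1600 + 57.00·884.0)/1467 = 34.50 µg/L.
Below outfall 2: Q → 1683 ML/d, C = (1467·34.50 + 216.0·1200)/1683 = 184.1 µg/L.

184 µg/L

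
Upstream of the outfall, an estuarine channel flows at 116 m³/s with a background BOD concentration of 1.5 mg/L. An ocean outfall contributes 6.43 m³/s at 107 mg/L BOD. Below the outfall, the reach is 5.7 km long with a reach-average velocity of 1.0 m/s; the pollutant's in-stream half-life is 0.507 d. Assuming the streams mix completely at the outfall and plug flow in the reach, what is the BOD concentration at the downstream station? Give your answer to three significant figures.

Mass balance: C = (116.0·1.500 + 6.430·107.0) / 122.4 = 862.0/122.4 = 7.041 mg/L.
Travel time t = 5.7·1000 / 1.0 = 5700 s = 1.583 h.
Half-life 0.507 d → k = ln 2 / 0.507 = 1.367 d⁻¹.
Decay over the reach: 7.041·exp(−kt) = 7.041·0.9138 = 6.434 mg/L.

6.43 mg/L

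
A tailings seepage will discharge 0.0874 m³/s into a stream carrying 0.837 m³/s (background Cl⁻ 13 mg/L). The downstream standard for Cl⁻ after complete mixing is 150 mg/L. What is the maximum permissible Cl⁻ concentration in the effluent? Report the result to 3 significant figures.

1460 mg/L

At the limit, (Qr·Cr + Qe·Cₑ)/(Qr + Qe) = 150:
Cₑ = (0.9244·150 − 0.8370·13.00) / 0.08740 = 1462 mg/L.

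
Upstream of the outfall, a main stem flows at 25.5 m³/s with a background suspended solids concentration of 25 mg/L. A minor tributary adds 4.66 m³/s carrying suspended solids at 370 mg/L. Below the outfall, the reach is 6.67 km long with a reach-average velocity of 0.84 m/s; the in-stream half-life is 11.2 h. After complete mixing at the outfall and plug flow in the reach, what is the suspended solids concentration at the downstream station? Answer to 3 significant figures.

Mixed concentration C = ΣQC/ΣQ = (25.50·25.00 + 4.660·370.0) / 30.16 = 2362/30.16 = 78.31 mg/L.
Travel time t = 6.67·1000 / 0.84 = 7940 s = 2.206 h.
Half-life 11.2 h → k = ln 2 / 11.2 = 0.06189 h⁻¹ = 1.485 d⁻¹.
First-order decay: C = 78.31·exp(−k·t) = 78.31·0.8724 = 68.31 mg/L.

68.3 mg/L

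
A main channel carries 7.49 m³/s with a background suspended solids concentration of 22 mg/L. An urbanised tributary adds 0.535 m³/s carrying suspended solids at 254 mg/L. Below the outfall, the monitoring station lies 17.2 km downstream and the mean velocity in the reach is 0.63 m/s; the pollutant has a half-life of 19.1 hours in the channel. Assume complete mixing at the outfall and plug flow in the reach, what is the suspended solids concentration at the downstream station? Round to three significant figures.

28.5 mg/L

Mass balance: C = (7.490·22.00 + 0.5350·254.0) / 8.025 = 300.7/8.025 = 37.47 mg/L.
Travel time t = 17.2·1000 / 0.63 = 27300 s = 7.584 h.
Half-life 19.1 h → k = ln 2 / 19.1 = 0.03629 h⁻¹ = 0.8710 d⁻¹.
Applying C = C₀e^(−kt): 37.47 × 0.7594 = 28.45 mg/L.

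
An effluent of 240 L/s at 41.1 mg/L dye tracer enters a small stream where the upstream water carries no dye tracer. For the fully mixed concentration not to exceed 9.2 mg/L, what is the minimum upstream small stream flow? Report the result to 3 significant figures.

Set C_mix = 9.2: (Q·0 + 240.0·41.10) / (Q + 240.0) = 9.2
→ Q = 240.0·(41.10 − 9.2)/(9.2 − 0) = 832.2 L/s.

832 L/s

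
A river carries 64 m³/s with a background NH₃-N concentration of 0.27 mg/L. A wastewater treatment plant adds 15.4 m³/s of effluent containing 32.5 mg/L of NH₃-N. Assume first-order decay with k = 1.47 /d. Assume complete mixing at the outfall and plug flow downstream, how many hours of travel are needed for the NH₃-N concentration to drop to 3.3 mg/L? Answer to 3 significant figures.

Flow-weighted average: C = (64.00·0.2700 + 15.40·32.50) / 79.40 = 517.8/79.40 = 6.521 mg/L.
6.521·exp(−k·t) = 3.3 → t = ln(6.521/3.3)/k = 40030 s = 11.12 h.

11.1 h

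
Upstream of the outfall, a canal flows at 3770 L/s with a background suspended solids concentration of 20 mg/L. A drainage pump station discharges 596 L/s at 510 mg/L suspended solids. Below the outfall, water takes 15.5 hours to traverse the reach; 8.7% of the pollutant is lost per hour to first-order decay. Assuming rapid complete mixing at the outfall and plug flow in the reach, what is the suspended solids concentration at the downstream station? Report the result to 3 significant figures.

Mass balance: C = (3770·20.00 + 596.0·510.0) / 4366 = 379400/4366 = 86.89 mg/L.
8.7%/h lost → k = −ln(1 − 0.087) = 0.09102 h⁻¹.
Applying C = C₀e^(−kt): 86.89 × 0.2439 = 21.20 mg/L.

21.2 mg/L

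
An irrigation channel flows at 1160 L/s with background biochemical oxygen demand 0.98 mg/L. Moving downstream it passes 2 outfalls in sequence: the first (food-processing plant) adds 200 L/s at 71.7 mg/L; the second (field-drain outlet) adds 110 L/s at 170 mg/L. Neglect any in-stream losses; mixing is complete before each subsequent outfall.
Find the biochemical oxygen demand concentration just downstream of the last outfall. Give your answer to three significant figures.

After outfall 1: Q = 1160 + 200.0 = 1360 L/s; C = (1160·0.9800 + 200.0·71.70)/1360 = 11.38 mg/L.
After outfall 2: Q = 1360 + 110.0 = 1470 L/s; C = (1360·11.38 + 110.0·170.0)/1470 = 23.25 mg/L.

23.2 mg/L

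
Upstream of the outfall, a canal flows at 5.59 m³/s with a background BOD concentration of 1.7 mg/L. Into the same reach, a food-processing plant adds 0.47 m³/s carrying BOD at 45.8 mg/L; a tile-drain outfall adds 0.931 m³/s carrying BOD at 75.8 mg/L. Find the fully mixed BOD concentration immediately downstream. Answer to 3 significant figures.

14.5 mg/L

Flow-weighted average: C = (5.590·1.700 + 0.4700·45.80 + 0.9310·75.80) / 6.991 = 101.6/6.991 = 14.53 mg/L.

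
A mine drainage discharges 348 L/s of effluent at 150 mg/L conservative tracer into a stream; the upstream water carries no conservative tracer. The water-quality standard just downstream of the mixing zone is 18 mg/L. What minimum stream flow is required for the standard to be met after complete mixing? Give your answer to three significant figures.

2550 L/s

Set C_mix = 18: (Q·0 + 348.0·150.0) / (Q + 348.0) = 18
→ Q = 348.0·(150.0 − 18)/(18 − 0) = 2552 L/s.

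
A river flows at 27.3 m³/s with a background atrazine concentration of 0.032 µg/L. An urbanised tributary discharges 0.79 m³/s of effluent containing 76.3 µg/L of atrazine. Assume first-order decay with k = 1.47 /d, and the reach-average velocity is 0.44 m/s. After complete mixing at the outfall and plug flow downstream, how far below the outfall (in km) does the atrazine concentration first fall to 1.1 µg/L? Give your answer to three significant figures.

17.7 km

Mass balance: C = (27.30·0.03200 + 0.7900·76.30) / 28.09 = 61.15/28.09 = 2.177 µg/L.
Set 2.177·exp(−k·t) = 1.1 → t = ln(2.177/1.1)/k = 40120 s = 11.14 h.
Distance = v·t = 0.44·40120 = 17650 m = 17.65 km.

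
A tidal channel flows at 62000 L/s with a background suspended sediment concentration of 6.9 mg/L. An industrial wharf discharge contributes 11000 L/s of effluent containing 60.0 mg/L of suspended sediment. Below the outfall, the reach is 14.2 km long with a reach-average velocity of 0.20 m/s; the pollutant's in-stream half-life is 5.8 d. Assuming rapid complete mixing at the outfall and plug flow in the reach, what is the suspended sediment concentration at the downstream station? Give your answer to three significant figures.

13.5 mg/L

Flow-weighted average: C = (62000·6.900 + 11000·60.00) / 73000 = 1088000/73000 = 14.90 mg/L.
Travel time t = 14.2·1000 / 0.20 = 71000 s = 19.72 h.
Half-life 5.8 d → k = ln 2 / 5.8 = 0.1195 d⁻¹.
Decay over the reach: 14.90·exp(−kt) = 14.90·0.9065 = 13.51 mg/L.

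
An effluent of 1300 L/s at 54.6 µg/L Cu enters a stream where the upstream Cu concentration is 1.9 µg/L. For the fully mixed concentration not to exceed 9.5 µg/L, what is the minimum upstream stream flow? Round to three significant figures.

Set C_mix = 9.5: (Q·1.900 + 1300·54.60) / (Q + 1300) = 9.5
→ Q = 1300·(54.60 − 9.5)/(9.5 − 1.900) = 7714 L/s.

7710 L/s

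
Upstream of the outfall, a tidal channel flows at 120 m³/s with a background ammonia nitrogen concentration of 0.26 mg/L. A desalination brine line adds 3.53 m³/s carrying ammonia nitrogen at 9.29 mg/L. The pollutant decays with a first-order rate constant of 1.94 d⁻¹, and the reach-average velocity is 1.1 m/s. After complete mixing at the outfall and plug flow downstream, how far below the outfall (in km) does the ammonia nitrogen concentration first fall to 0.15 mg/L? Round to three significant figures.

Flow-weighted average: C = (120.0·0.2600 + 3.530·9.290) / 123.5 = 63.99/123.5 = 0.5180 mg/L.
Set 0.5180·exp(−k·t) = 0.15 → t = ln(0.5180/0.15)/k = 55200 s = 15.33 h.
Distance = v·t = 1.1·55200 = 60720 m = 60.72 km.

60.7 km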